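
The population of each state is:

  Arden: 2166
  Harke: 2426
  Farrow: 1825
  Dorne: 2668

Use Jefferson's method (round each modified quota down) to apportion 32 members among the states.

Arden: 8, Harke: 9, Farrow: 6, Dorne: 9

Standard divisor 9085/32 ≈ 283.906; standard quotas: Arden 7.629, Harke 8.545, Farrow 6.428, Dorne 9.397.
Rounding down gives 7, 8, 6, 9 = 30 seats, so the divisor must be adjusted.
With modified divisor 268: modified quotas Arden 8.082, Harke 9.052, Farrow 6.810, Dorne 9.955.
Rounding down: Arden 8, Harke 9, Farrow 6, Dorne 9 (total 32).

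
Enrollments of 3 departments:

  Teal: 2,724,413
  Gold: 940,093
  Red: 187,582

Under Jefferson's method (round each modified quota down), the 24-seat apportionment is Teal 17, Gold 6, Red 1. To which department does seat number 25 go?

Priority for the next seat is population ÷ (current seats + 1).
Priorities: Teal 151356.278, Gold 134299.000, Red 93791.000.
Highest priority: Teal.

Teal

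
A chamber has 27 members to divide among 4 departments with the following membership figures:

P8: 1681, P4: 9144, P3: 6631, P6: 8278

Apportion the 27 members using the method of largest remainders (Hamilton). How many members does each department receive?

Total 25734; standard divisor 25734/27 ≈ 953.111.
Standard quotas: P8 1.7637, P4 9.5938, P3 6.9572, P6 8.6852.
Lower quotas: P8 1, P4 9, P3 6, P6 8 (sum 24, leaving 3 seats).
Remainders in descending order: P3 0.9572, P8 0.7637, P6 0.6852, P4 0.5938.
Largest remainders: P3, P8, P6 receive the extra seats.

P8=2, P4=9, P3=7, P6=9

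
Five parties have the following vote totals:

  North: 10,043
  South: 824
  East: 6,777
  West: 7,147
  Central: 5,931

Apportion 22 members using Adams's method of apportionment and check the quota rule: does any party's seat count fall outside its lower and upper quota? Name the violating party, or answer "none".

Standard quotas: North 7.192, South 0.590, East 4.853, West 5.118, Central 4.247.
Adams allocation: North 7, South 1, East 5, West 5, Central 4.
Every allocation lies between the lower and upper quota.

none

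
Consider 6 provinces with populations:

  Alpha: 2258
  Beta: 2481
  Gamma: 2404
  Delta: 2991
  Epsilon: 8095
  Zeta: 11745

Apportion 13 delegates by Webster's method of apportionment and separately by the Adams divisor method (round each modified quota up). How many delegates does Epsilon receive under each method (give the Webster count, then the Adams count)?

4 and 3

Webster: Alpha 1, Beta 1, Gamma 1, Delta 1, Epsilon 4, Zeta 5.
Adams: Alpha 1, Beta 1, Gamma 1, Delta 2, Epsilon 3, Zeta 5.
Epsilon gets 4 under Webster and 3 under Adams.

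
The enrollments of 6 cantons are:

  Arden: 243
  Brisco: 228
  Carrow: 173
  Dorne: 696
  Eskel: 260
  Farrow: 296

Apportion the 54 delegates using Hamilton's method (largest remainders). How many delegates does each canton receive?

Standard divisor: 1896 ÷ 54 ≈ 35.111.
Standard quotas: Arden 6.921, Brisco 6.494, Carrow 4.927, Dorne 19.823, Eskel 7.405, Farrow 8.430.
Lower quotas: Arden 6, Brisco 6, Carrow 4, Dorne 19, Eskel 7, Farrow 8 (sum 50, leaving 4 seats).
Remainders in descending order: Carrow 0.927, Arden 0.921, Dorne 0.823, Brisco 0.494, Farrow 0.430, Eskel 0.405.
The surplus seats go to Carrow, Arden, Dorne, Brisco.

Arden 7; Brisco 7; Carrow 5; Dorne 20; Eskel 7; Farrow 8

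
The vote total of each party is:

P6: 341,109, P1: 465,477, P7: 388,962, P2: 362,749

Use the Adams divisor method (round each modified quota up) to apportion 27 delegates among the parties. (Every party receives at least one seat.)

Standard divisor 1558297/27 ≈ 57714.704; standard quotas: P6 5.910, P1 8.065, P7 6.739, P2 6.285.
Rounding up gives 6, 9, 7, 7 = 29 seats, so the divisor must be adjusted.
With modified divisor 62600: modified quotas P6 5.449, P1 7.436, P7 6.213, P2 5.795.
Rounding up: P6 6, P1 8, P7 7, P2 6 (total 27).

P6: 6, P1: 8, P7: 7, P2: 6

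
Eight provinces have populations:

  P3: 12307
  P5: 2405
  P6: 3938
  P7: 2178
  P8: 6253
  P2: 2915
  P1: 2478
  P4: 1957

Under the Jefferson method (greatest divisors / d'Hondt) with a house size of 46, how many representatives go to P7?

3

Standard divisor 34431/46 ≈ 748.5; standard quotas: P3 16.442, P5 3.213, P6 5.261, P7 2.910, P8 8.354, P2 3.894, P1 3.311, P4 2.615.
Rounding down gives 16, 3, 5, 2, 8, 3, 3, 2 = 42 seats, so the divisor must be adjusted.
With modified divisor 690: modified quotas P3 17.836, P5 3.486, P6 5.707, P7 3.157, P8 9.062, P2 4.225, P1 3.591, P4 2.836.
Rounding down: P3 17, P5 3, P6 5, P7 3, P8 9, P2 4, P1 3, P4 2 (total 46).
P7 receives 3.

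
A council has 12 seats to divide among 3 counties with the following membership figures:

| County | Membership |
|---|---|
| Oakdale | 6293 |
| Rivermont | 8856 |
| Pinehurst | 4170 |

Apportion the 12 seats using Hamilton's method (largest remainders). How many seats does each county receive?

The standard divisor is 19319/12 ≈ 1609.917.
Standard quotas: Oakdale 3.9089, Rivermont 5.5009, Pinehurst 2.5902.
Lower quotas: Oakdale 3, Rivermont 5, Pinehurst 2 (sum 10, leaving 2 seats).
Remainders in descending order: Oakdale 0.9089, Pinehurst 0.5902, Rivermont 0.5009.
Largest remainders: Oakdale, Pinehurst receive the extra seats.

Oakdale: 4, Rivermont: 5, Pinehurst: 3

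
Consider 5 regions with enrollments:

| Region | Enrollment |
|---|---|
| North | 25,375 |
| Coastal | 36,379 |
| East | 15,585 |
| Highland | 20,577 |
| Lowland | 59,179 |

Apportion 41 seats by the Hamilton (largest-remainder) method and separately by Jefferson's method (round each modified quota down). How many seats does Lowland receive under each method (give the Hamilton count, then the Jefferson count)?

Hamilton: North 7, Coastal 10, East 4, Highland 5, Lowland 15.
Jefferson: North 6, Coastal 10, East 4, Highland 5, Lowland 16.
Lowland gets 15 under Hamilton and 16 under Jefferson.

15 and 16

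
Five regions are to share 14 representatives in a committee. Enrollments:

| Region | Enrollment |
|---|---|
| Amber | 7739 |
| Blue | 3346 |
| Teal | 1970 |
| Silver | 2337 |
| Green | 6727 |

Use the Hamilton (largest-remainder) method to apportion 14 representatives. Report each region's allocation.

The standard divisor is 22119/14 ≈ 1579.929.
Standard quotas: Amber 4.8983, Blue 2.1178, Teal 1.2469, Silver 1.4792, Green 4.2578.
Lower quotas: Amber 4, Blue 2, Teal 1, Silver 1, Green 4 (sum 12, leaving 2 seats).
Remainders in descending order: Amber 0.8983, Silver 0.4792, Green 0.2578, Teal 0.2469, Blue 0.1178.
Largest remainders: Amber, Silver receive the extra seats.

Amber: 5, Blue: 2, Teal: 1, Silver: 2, Green: 4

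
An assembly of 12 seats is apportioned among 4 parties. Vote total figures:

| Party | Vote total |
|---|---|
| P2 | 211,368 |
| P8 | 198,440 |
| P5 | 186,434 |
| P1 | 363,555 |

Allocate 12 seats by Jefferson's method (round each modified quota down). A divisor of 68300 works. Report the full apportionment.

P2 3, P8 2, P5 2, P1 5

With modified divisor 68300: modified quotas P2 3.095, P8 2.905, P5 2.730, P1 5.323.
Rounding down: P2 3, P8 2, P5 2, P1 5 (total 12).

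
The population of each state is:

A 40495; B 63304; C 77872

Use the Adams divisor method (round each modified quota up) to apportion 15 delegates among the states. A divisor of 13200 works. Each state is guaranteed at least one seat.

With modified divisor 13200: modified quotas A 3.068, B 4.796, C 5.899.
Rounding up: A 4, B 5, C 6 (total 15).

A 4; B 5; C 6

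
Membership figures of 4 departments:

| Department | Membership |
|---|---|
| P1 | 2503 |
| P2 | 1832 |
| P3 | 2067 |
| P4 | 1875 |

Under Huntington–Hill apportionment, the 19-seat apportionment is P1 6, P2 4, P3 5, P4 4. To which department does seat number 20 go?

P4

Priority for the next seat is population ÷ (√(s·(s+1))).
Priorities: P1 386.221, P2 409.648, P3 377.381, P4 419.263.
Highest priority: P4.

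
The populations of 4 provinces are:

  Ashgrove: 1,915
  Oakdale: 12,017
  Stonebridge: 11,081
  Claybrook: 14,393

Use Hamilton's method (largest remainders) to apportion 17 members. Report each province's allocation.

The standard divisor is 39406/17 = 2318.
Standard quotas: Ashgrove 0.8261, Oakdale 5.1842, Stonebridge 4.7804, Claybrook 6.2092.
Lower quotas: Ashgrove 0, Oakdale 5, Stonebridge 4, Claybrook 6 (sum 15, leaving 2 seats).
Remainders in descending order: Ashgrove 0.8261, Stonebridge 0.7804, Claybrook 0.2092, Oakdale 0.1842.
The surplus seats go to Ashgrove, Stonebridge.

Ashgrove 1, Oakdale 5, Stonebridge 5, Claybrook 6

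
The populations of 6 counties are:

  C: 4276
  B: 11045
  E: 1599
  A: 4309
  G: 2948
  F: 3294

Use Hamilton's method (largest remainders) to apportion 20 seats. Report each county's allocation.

C 3, B 8, E 1, A 3, G 2, F 3

Total 27471; standard divisor 27471/20 ≈ 1373.55.
Standard quotas: C 3.1131, B 8.0412, E 1.1641, A 3.1371, G 2.1463, F 2.3982.
Lower quotas: C 3, B 8, E 1, A 3, G 2, F 2 (sum 19, leaving 1 seat).
Remainders in descending order: F 0.3982, E 0.1641, G 0.1463, A 0.1371, C 0.1131, B 0.0412.
The surplus seat goes to F.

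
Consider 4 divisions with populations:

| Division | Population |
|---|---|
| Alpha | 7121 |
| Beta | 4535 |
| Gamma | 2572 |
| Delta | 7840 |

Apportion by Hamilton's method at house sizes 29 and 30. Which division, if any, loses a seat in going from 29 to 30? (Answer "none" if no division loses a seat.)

At 29 seats: Alpha 9, Beta 6, Gamma 4, Delta 10.
At 30 seats: Alpha 10, Beta 6, Gamma 3, Delta 11.
Gamma drops from 4 to 3.

Gamma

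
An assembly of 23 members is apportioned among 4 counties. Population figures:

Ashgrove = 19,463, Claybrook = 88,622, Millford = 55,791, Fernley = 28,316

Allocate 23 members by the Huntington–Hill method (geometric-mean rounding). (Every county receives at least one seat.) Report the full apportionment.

Ashgrove 2, Claybrook 11, Millford 7, Fernley 3

With divisor 8312: modified quotas Ashgrove 2.342, Claybrook 10.662, Millford 6.712, Fernley 3.407.
Geometric-mean thresholds: Ashgrove √(2·3)=2.449, Claybrook √(10·11)=10.488, Millford √(6·7)=6.481, Fernley √(3·4)=3.464.
Each quota rounded against its threshold gives Ashgrove 2, Claybrook 11, Millford 7, Fernley 3 (total 23).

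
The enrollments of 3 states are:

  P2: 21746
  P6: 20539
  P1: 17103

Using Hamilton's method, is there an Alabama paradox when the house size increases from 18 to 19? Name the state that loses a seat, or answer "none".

none

At 18 seats: P2 7, P6 6, P1 5.
At 19 seats: P2 7, P6 7, P1 5.
No state's allocation decreased.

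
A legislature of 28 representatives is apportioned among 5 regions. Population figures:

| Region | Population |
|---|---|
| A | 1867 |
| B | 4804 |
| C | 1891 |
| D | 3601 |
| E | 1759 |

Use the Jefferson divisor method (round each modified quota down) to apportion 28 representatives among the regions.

A=4; B=10; C=4; D=7; E=3

Standard divisor 13922/28 ≈ 497.214; standard quotas: A 3.755, B 9.662, C 3.803, D 7.242, E 3.538.
Rounding down gives 3, 9, 3, 7, 3 = 25 seats, so the divisor must be adjusted.
With modified divisor 460: modified quotas A 4.059, B 10.443, C 4.111, D 7.828, E 3.824.
Rounding down: A 4, B 10, C 4, D 7, E 3 (total 28).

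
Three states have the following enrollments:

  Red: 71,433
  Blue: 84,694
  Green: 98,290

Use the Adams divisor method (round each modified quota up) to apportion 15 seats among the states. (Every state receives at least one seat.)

Standard divisor 254417/15 ≈ 16961.133; standard quotas: Red 4.212, Blue 4.993, Green 5.795.
Rounding up gives 5, 5, 6 = 16 seats, so the divisor must be adjusted.
With modified divisor 18800: modified quotas Red 3.800, Blue 4.505, Green 5.228.
Rounding up: Red 4, Blue 5, Green 6 (total 15).

Red 4, Blue 5, Green 6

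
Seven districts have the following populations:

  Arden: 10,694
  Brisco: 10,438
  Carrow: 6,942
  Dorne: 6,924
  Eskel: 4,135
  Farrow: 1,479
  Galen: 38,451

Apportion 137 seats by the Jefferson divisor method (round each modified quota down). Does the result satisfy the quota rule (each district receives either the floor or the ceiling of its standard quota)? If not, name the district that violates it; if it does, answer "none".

Standard quotas: Arden 18.531, Brisco 18.087, Carrow 12.029, Dorne 11.998, Eskel 7.165, Farrow 2.563, Galen 66.628.
Jefferson allocation: Arden 18, Brisco 18, Carrow 12, Dorne 12, Eskel 7, Farrow 2, Galen 68.
Galen has quota 66.628 (lower 66, upper 67) but receives 68 — outside the quota interval.

Galen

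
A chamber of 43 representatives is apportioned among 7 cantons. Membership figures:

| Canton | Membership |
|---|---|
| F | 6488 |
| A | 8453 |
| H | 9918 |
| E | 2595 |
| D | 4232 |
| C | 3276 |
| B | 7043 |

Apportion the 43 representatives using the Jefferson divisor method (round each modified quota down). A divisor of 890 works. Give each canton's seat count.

With modified divisor 890: modified quotas F 7.290, A 9.498, H 11.144, E 2.916, D 4.755, C 3.681, B 7.913.
Rounding down: F 7, A 9, H 11, E 2, D 4, C 3, B 7 (total 43).

F=7, A=9, H=11, E=2, D=4, C=3, B=7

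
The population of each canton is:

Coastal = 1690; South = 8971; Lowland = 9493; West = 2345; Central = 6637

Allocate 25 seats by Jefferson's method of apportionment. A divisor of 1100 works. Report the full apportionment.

Coastal: 1; South: 8; Lowland: 8; West: 2; Central: 6

With modified divisor 1100: modified quotas Coastal 1.536, South 8.155, Lowland 8.630, West 2.132, Central 6.034.
Rounding down: Coastal 1, South 8, Lowland 8, West 2, Central 6 (total 25).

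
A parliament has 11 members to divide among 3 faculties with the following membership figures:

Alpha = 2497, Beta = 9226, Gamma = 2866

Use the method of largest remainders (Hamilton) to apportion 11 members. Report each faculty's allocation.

Total 14589; standard divisor 14589/11 ≈ 1326.273.
Standard quotas: Alpha 1.8827, Beta 6.9563, Gamma 2.1609.
Lower quotas: Alpha 1, Beta 6, Gamma 2 (sum 9, leaving 2 seats).
Remainders in descending order: Beta 0.9563, Alpha 0.8827, Gamma 0.1609.
Largest remainders: Beta, Alpha receive the extra seats.

Alpha 2, Beta 7, Gamma 2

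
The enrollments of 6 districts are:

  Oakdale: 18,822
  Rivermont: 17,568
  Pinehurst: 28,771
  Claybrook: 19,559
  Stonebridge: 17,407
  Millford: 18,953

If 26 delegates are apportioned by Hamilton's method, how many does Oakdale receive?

The standard divisor is 121080/26 ≈ 4656.923.
Standard quotas: Oakdale 4.0417, Rivermont 3.7724, Pinehurst 6.1781, Claybrook 4.2000, Stonebridge 3.7379, Millford 4.0699.
Lower quotas: Oakdale 4, Rivermont 3, Pinehurst 6, Claybrook 4, Stonebridge 3, Millford 4 (sum 24, leaving 2 seats).
Remainders in descending order: Rivermont 0.7724, Stonebridge 0.7379, Claybrook 0.2000, Pinehurst 0.1781, Millford 0.0699, Oakdale 0.0417.
The surplus seats go to Rivermont, Stonebridge.
Oakdale receives 4.

4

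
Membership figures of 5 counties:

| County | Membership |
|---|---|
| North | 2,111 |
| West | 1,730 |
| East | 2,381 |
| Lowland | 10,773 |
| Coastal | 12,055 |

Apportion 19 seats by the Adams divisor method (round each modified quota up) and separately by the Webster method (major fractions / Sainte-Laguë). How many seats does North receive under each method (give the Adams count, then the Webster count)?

2 and 1

Adams: North 2, West 1, East 2, Lowland 7, Coastal 7.
Webster: North 1, West 1, East 2, Lowland 7, Coastal 8.
North gets 2 under Adams and 1 under Webster.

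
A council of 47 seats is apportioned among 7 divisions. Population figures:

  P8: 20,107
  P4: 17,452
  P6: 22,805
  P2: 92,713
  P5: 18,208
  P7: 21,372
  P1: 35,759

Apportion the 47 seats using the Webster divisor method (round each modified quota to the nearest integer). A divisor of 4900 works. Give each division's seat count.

With modified divisor 4900: modified quotas P8 4.103, P4 3.562, P6 4.654, P2 18.921, P5 3.716, P7 4.362, P1 7.298.
Rounding to the nearest integer: P8 4, P4 4, P6 5, P2 19, P5 4, P7 4, P1 7 (total 47).

P8=4, P4=4, P6=5, P2=19, P5=4, P7=4, P1=7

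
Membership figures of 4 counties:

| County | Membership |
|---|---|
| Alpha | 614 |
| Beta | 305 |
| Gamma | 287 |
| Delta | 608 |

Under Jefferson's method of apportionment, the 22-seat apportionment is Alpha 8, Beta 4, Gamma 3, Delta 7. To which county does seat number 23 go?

Delta

Priority for the next seat is population ÷ (current seats + 1).
Priorities: Alpha 68.222, Beta 61.000, Gamma 71.750, Delta 76.000.
Highest priority: Delta.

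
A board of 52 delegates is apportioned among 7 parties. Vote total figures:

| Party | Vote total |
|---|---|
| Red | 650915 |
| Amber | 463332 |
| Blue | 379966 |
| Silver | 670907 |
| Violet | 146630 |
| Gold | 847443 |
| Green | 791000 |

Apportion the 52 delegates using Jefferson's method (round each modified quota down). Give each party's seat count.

Red 9; Amber 6; Blue 5; Silver 9; Violet 2; Gold 11; Green 10

Standard divisor 3950193/52 ≈ 75965.25; standard quotas: Red 8.569, Amber 6.099, Blue 5.002, Silver 8.832, Violet 1.930, Gold 11.156, Green 10.413.
Rounding down gives 8, 6, 5, 8, 1, 11, 10 = 49 seats, so the divisor must be adjusted.
With modified divisor 72100: modified quotas Red 9.028, Amber 6.426, Blue 5.270, Silver 9.305, Violet 2.034, Gold 11.754, Green 10.971.
Rounding down: Red 9, Amber 6, Blue 5, Silver 9, Violet 2, Gold 11, Green 10 (total 52).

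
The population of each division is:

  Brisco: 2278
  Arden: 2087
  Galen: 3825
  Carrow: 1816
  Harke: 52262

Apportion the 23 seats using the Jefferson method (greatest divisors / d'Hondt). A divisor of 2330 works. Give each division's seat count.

Brisco=0, Arden=0, Galen=1, Carrow=0, Harke=22

With modified divisor 2330: modified quotas Brisco 0.978, Arden 0.896, Galen 1.642, Carrow 0.779, Harke 22.430.
Rounding down: Brisco 0, Arden 0, Galen 1, Carrow 0, Harke 22 (total 23).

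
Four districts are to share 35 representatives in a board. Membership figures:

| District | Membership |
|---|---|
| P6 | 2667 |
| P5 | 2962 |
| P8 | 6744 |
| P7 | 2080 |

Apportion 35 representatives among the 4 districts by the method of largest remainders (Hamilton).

P6: 7, P5: 7, P8: 16, P7: 5

Total 14453; standard divisor 14453/35 ≈ 412.943.
Standard quotas: P6 6.4585, P5 7.1729, P8 16.3316, P7 5.0370.
Lower quotas: P6 6, P5 7, P8 16, P7 5 (sum 34, leaving 1 seat).
Remainders in descending order: P6 0.4585, P8 0.3316, P5 0.1729, P7 0.0370.
The surplus seat goes to P6.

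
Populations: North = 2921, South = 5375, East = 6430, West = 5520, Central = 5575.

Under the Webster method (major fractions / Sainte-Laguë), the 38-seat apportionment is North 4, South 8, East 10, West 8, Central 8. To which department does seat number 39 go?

Central

Priority for the next seat is population ÷ (current seats + 0.5).
Priorities: North 649.111, South 632.353, East 612.381, West 649.412, Central 655.882.
Highest priority: Central.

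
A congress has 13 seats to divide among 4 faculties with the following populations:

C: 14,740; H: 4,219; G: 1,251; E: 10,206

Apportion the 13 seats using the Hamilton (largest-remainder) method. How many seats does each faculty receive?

Standard divisor: 30416 ÷ 13 ≈ 2339.692.
Standard quotas: C 6.3000, H 1.8032, G 0.5347, E 4.3621.
Lower quotas: C 6, H 1, G 0, E 4 (sum 11, leaving 2 seats).
Remainders in descending order: H 0.8032, G 0.5347, E 0.3621, C 0.3000.
The surplus seats go to H, G.

C: 6; H: 2; G: 1; E: 4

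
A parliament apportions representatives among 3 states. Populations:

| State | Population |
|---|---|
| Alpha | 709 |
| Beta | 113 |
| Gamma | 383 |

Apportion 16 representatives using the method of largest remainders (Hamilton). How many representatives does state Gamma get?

5

Total 1205; standard divisor 1205/16 ≈ 75.312.
Standard quotas: Alpha 9.414, Beta 1.500, Gamma 5.085.
Lower quotas: Alpha 9, Beta 1, Gamma 5 (sum 15, leaving 1 seat).
Remainders in descending order: Beta 0.500, Alpha 0.414, Gamma 0.085.
Largest remainder: Beta receives the extra seat.
Gamma receives 5.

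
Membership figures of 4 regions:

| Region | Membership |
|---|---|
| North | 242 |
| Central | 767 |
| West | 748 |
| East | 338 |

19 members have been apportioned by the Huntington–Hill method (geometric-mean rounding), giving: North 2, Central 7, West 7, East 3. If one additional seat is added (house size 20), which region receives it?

Central

Priority for the next seat is population ÷ (√(s·(s+1))).
Priorities: North 98.796, Central 102.495, West 99.956, East 97.572.
Highest priority: Central.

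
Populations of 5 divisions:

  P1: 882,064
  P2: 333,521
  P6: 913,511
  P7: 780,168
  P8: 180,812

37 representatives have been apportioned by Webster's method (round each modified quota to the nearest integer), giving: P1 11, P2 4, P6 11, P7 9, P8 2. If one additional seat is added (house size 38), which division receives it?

P7

Priority for the next seat is population ÷ (current seats + 0.5).
Priorities: P1 76701.217, P2 74115.778, P6 79435.739, P7 82122.947, P8 72324.800.
Highest priority: P7.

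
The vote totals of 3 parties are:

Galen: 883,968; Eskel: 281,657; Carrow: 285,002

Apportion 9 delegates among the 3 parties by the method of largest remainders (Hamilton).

The standard divisor is 1450627/9 ≈ 161180.778.
Standard quotas: Galen 5.4843, Eskel 1.7475, Carrow 1.7682.
Lower quotas: Galen 5, Eskel 1, Carrow 1 (sum 7, leaving 2 seats).
Remainders in descending order: Carrow 0.7682, Eskel 0.7475, Galen 0.4843.
The surplus seats go to Carrow, Eskel.

Galen 5, Eskel 2, Carrow 2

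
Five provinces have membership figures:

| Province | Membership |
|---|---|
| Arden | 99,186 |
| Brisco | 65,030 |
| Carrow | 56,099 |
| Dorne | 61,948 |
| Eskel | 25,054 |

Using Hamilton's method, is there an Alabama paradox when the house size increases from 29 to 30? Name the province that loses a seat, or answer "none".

At 29 seats: Arden 9, Brisco 6, Carrow 5, Dorne 6, Eskel 3.
At 30 seats: Arden 10, Brisco 6, Carrow 6, Dorne 6, Eskel 2.
Eskel drops from 3 to 2.

Eskel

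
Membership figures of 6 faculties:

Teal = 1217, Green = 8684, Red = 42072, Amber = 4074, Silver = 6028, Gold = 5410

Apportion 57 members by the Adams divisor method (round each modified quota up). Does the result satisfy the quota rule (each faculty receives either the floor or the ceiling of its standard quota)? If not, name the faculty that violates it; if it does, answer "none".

Red

Standard quotas: Teal 1.028, Green 7.335, Red 35.535, Amber 3.441, Silver 5.091, Gold 4.569.
Adams allocation: Teal 1, Green 8, Red 34, Amber 4, Silver 5, Gold 5.
Red has quota 35.535 (lower 35, upper 36) but receives 34 — outside the quota interval.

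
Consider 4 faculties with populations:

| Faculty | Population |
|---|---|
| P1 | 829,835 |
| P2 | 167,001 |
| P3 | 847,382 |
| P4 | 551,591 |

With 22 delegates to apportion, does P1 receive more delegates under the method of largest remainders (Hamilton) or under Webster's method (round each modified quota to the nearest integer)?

Hamilton: P1 8, P2 1, P3 8, P4 5.
Webster: P1 7, P2 2, P3 8, P4 5.
P1 gets 8 under Hamilton and 7 under Webster.

Hamilton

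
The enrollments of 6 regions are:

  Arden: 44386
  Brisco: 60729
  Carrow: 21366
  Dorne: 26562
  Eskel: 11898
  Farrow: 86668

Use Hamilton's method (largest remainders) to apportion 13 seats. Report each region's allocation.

Arden: 2; Brisco: 3; Carrow: 1; Dorne: 1; Eskel: 1; Farrow: 5

The standard divisor is 251609/13 ≈ 19354.538.
Standard quotas: Arden 2.2933, Brisco 3.1377, Carrow 1.1039, Dorne 1.3724, Eskel 0.6147, Farrow 4.4779.
Lower quotas: Arden 2, Brisco 3, Carrow 1, Dorne 1, Eskel 0, Farrow 4 (sum 11, leaving 2 seats).
Remainders in descending order: Eskel 0.6147, Farrow 0.4779, Dorne 0.3724, Arden 0.2933, Brisco 0.1377, Carrow 0.1039.
Largest remainders: Eskel, Farrow receive the extra seats.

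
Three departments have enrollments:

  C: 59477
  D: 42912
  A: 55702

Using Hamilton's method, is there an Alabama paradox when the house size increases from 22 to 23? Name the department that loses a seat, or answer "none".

none

At 22 seats: C 8, D 6, A 8.
At 23 seats: C 9, D 6, A 8.
No department's allocation decreased.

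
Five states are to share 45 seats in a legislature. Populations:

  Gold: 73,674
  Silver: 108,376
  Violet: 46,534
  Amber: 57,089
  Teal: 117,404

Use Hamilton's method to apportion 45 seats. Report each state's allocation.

Gold 8, Silver 12, Violet 5, Amber 7, Teal 13

Total 403077; standard divisor 403077/45 ≈ 8957.267.
Standard quotas: Gold 8.2251, Silver 12.0992, Violet 5.1951, Amber 6.3735, Teal 13.1071.
Lower quotas: Gold 8, Silver 12, Violet 5, Amber 6, Teal 13 (sum 44, leaving 1 seat).
Remainders in descending order: Amber 0.3735, Gold 0.2251, Violet 0.1951, Teal 0.1071, Silver 0.0992.
Largest remainder: Amber receives the extra seat.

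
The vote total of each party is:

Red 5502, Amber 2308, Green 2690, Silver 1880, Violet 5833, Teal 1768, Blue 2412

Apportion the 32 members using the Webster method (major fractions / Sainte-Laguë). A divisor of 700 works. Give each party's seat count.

Red=8; Amber=3; Green=4; Silver=3; Violet=8; Teal=3; Blue=3

With modified divisor 700: modified quotas Red 7.860, Amber 3.297, Green 3.843, Silver 2.686, Violet 8.333, Teal 2.526, Blue 3.446.
Rounding to the nearest integer: Red 8, Amber 3, Green 4, Silver 3, Violet 8, Teal 3, Blue 3 (total 32).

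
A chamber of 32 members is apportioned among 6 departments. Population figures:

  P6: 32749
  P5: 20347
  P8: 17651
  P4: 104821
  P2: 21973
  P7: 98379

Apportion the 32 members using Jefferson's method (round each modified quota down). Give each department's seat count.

P6 3, P5 2, P8 2, P4 12, P2 2, P7 11

Standard divisor 295920/32 ≈ 9247.5; standard quotas: P6 3.541, P5 2.200, P8 1.909, P4 11.335, P2 2.376, P7 10.638.
Rounding down gives 3, 2, 1, 11, 2, 10 = 29 seats, so the divisor must be adjusted.
With modified divisor 8500: modified quotas P6 3.853, P5 2.394, P8 2.077, P4 12.332, P2 2.585, P7 11.574.
Rounding down: P6 3, P5 2, P8 2, P4 12, P2 2, P7 11 (total 32).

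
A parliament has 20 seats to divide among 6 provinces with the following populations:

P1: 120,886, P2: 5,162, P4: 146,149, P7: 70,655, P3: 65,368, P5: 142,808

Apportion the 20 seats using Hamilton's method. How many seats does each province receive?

P1 5, P2 0, P4 5, P7 3, P3 2, P5 5

Standard divisor: 551028 ÷ 20 ≈ 27551.4.
Standard quotas: P1 4.3877, P2 0.1874, P4 5.3046, P7 2.5645, P3 2.3726, P5 5.1833.
Lower quotas: P1 4, P2 0, P4 5, P7 2, P3 2, P5 5 (sum 18, leaving 2 seats).
Remainders in descending order: P7 0.5645, P1 0.3877, P3 0.3726, P4 0.3046, P2 0.1874, P5 0.1833.
Largest remainders: P7, P1 receive the extra seats.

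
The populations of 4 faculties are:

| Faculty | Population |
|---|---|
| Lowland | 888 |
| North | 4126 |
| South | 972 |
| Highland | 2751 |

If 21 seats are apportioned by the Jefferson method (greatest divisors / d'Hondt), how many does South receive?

2

Standard divisor 8737/21 ≈ 416.048; standard quotas: Lowland 2.134, North 9.917, South 2.336, Highland 6.612.
Rounding down gives 2, 9, 2, 6 = 19 seats, so the divisor must be adjusted.
With modified divisor 380: modified quotas Lowland 2.337, North 10.858, South 2.558, Highland 7.239.
Rounding down: Lowland 2, North 10, South 2, Highland 7 (total 21).
South receives 2.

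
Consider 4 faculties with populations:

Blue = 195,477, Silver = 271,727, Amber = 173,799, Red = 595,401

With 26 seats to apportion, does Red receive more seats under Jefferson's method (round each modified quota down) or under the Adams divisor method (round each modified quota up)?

Jefferson: Blue 4, Silver 6, Amber 3, Red 13.
Adams: Blue 4, Silver 6, Amber 4, Red 12.
Red gets 13 under Jefferson and 12 under Adams.

Jefferson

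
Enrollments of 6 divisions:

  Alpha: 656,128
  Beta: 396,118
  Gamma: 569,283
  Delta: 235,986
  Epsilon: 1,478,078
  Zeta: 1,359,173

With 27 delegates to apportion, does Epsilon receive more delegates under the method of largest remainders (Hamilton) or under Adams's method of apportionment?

Hamilton: Alpha 4, Beta 2, Gamma 3, Delta 1, Epsilon 9, Zeta 8.
Adams: Alpha 4, Beta 3, Gamma 3, Delta 2, Epsilon 8, Zeta 7.
Epsilon gets 9 under Hamilton and 8 under Adams.

Hamilton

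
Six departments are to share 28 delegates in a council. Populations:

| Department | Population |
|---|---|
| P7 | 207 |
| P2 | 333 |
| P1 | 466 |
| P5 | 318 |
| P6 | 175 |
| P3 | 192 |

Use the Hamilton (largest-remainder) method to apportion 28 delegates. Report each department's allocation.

P7 3; P2 6; P1 8; P5 5; P6 3; P3 3

The standard divisor is 1691/28 ≈ 60.393.
Standard quotas: P7 3.428, P2 5.514, P1 7.716, P5 5.266, P6 2.898, P3 3.179.
Lower quotas: P7 3, P2 5, P1 7, P5 5, P6 2, P3 3 (sum 25, leaving 3 seats).
Remainders in descending order: P6 0.898, P1 0.716, P2 0.514, P7 0.428, P5 0.266, P3 0.179.
The surplus seats go to P6, P1, P2.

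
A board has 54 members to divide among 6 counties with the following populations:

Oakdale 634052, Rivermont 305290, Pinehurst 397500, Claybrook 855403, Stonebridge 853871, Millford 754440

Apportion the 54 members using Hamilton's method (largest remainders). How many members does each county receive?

Oakdale 9, Rivermont 4, Pinehurst 6, Claybrook 12, Stonebridge 12, Millford 11

Standard divisor: 3800556 ÷ 54 ≈ 70380.667.
Standard quotas: Oakdale 9.0089, Rivermont 4.3377, Pinehurst 5.6479, Claybrook 12.1539, Stonebridge 12.1322, Millford 10.7194.
Lower quotas: Oakdale 9, Rivermont 4, Pinehurst 5, Claybrook 12, Stonebridge 12, Millford 10 (sum 52, leaving 2 seats).
Remainders in descending order: Millford 0.7194, Pinehurst 0.6479, Rivermont 0.3377, Claybrook 0.1539, Stonebridge 0.1322, Oakdale 0.0089.
Largest remainders: Millford, Pinehurst receive the extra seats.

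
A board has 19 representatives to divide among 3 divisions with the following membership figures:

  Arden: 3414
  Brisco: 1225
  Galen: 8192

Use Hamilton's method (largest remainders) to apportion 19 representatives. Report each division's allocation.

The standard divisor is 12831/19 ≈ 675.316.
Standard quotas: Arden 5.0554, Brisco 1.8140, Galen 12.1306.
Lower quotas: Arden 5, Brisco 1, Galen 12 (sum 18, leaving 1 seat).
Remainders in descending order: Brisco 0.8140, Galen 0.1306, Arden 0.0554.
The surplus seat goes to Brisco.

Arden=5, Brisco=2, Galen=12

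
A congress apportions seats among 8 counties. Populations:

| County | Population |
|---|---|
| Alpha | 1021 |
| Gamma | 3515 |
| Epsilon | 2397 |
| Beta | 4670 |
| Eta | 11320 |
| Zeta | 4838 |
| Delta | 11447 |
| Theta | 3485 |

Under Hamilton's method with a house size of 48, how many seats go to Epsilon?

The standard divisor is 42693/48 ≈ 889.438.
Standard quotas: Alpha 1.1479, Gamma 3.9519, Epsilon 2.6950, Beta 5.2505, Eta 12.7271, Zeta 5.4394, Delta 12.8699, Theta 3.9182.
Lower quotas: Alpha 1, Gamma 3, Epsilon 2, Beta 5, Eta 12, Zeta 5, Delta 12, Theta 3 (sum 43, leaving 5 seats).
Remainders in descending order: Gamma 0.9519, Theta 0.9182, Delta 0.8699, Eta 0.7271, Epsilon 0.6950, Zeta 0.4394, Beta 0.2505, Alpha 0.1479.
The surplus seats go to Gamma, Theta, Delta, Eta, Epsilon.
Epsilon receives 3.

3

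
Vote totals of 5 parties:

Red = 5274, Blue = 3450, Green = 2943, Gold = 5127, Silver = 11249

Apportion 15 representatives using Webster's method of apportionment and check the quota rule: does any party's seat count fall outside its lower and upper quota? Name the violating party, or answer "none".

Standard quotas: Red 2.821, Blue 1.845, Green 1.574, Gold 2.742, Silver 6.017.
Webster allocation: Red 3, Blue 2, Green 1, Gold 3, Silver 6.
Every allocation lies between the lower and upper quota.

none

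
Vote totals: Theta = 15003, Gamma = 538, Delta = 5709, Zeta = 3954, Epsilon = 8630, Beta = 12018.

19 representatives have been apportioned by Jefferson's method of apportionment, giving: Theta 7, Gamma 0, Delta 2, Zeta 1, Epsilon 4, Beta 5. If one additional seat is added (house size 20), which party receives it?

Beta

Priority for the next seat is population ÷ (current seats + 1).
Priorities: Theta 1875.375, Gamma 538.000, Delta 1903.000, Zeta 1977.000, Epsilon 1726.000, Beta 2003.000.
Highest priority: Beta.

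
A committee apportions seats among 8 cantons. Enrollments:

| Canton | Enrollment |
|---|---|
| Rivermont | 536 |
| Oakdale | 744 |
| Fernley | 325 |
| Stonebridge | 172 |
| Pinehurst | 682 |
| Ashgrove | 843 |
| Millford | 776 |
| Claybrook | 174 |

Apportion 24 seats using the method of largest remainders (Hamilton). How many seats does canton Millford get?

The standard divisor is 4252/24 ≈ 177.167.
Standard quotas: Rivermont 3.025, Oakdale 4.199, Fernley 1.834, Stonebridge 0.971, Pinehurst 3.849, Ashgrove 4.758, Millford 4.380, Claybrook 0.982.
Lower quotas: Rivermont 3, Oakdale 4, Fernley 1, Stonebridge 0, Pinehurst 3, Ashgrove 4, Millford 4, Claybrook 0 (sum 19, leaving 5 seats).
Remainders in descending order: Claybrook 0.982, Stonebridge 0.971, Pinehurst 0.849, Fernley 0.834, Ashgrove 0.758, Millford 0.380, Oakdale 0.199, Rivermont 0.025.
The surplus seats go to Claybrook, Stonebridge, Pinehurst, Fernley, Ashgrove.
Millford receives 4.

4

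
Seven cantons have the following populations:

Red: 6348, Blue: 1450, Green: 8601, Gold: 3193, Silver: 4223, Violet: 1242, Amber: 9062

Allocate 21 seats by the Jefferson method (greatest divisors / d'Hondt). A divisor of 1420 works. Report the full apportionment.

Red=4; Blue=1; Green=6; Gold=2; Silver=2; Violet=0; Amber=6

With modified divisor 1420: modified quotas Red 4.470, Blue 1.021, Green 6.057, Gold 2.249, Silver 2.974, Violet 0.875, Amber 6.382.
Rounding down: Red 4, Blue 1, Green 6, Gold 2, Silver 2, Violet 0, Amber 6 (total 21).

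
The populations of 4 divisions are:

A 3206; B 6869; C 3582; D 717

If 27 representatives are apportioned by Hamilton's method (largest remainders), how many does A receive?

The standard divisor is 14374/27 ≈ 532.37.
Standard quotas: A 6.0221, B 12.9027, C 6.7284, D 1.3468.
Lower quotas: A 6, B 12, C 6, D 1 (sum 25, leaving 2 seats).
Remainders in descending order: B 0.9027, C 0.7284, D 0.3468, A 0.0221.
Largest remainders: B, C receive the extra seats.
A receives 6.

6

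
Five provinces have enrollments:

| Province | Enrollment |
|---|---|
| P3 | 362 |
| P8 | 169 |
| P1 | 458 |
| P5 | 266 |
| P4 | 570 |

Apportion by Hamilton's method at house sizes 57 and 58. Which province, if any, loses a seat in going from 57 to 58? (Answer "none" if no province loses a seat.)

P5

At 57 seats: P3 11, P8 5, P1 14, P5 9, P4 18.
At 58 seats: P3 12, P8 5, P1 15, P5 8, P4 18.
P5 drops from 9 to 8.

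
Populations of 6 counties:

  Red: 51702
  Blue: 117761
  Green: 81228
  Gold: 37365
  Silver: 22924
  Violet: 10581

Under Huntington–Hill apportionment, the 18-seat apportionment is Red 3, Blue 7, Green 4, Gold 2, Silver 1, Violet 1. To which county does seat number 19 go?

Priority for the next seat is population ÷ (√(s·(s+1))).
Priorities: Red 14925.082, Blue 15736.476, Green 18163.133, Gold 15254.197, Silver 16209.716, Violet 7481.897.
Highest priority: Green.

Green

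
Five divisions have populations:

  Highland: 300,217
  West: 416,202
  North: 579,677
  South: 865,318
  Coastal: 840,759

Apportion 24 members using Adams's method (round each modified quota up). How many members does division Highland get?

3

Standard divisor 3002173/24 ≈ 125090.542; standard quotas: Highland 2.400, West 3.327, North 4.634, South 6.918, Coastal 6.721.
Rounding up gives 3, 4, 5, 7, 7 = 26 seats, so the divisor must be adjusted.
With modified divisor 142200: modified quotas Highland 2.111, West 2.927, North 4.076, South 6.085, Coastal 5.913.
Rounding up: Highland 3, West 3, North 5, South 7, Coastal 6 (total 24).
Highland receives 3.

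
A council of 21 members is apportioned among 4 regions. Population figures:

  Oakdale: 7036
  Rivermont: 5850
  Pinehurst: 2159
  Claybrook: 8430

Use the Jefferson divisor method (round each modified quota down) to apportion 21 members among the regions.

Standard divisor 23475/21 ≈ 1117.857; standard quotas: Oakdale 6.294, Rivermont 5.233, Pinehurst 1.931, Claybrook 7.541.
Rounding down gives 6, 5, 1, 7 = 19 seats, so the divisor must be adjusted.
With modified divisor 1030: modified quotas Oakdale 6.831, Rivermont 5.680, Pinehurst 2.096, Claybrook 8.184.
Rounding down: Oakdale 6, Rivermont 5, Pinehurst 2, Claybrook 8 (total 21).

Oakdale: 6, Rivermont: 5, Pinehurst: 2, Claybrook: 8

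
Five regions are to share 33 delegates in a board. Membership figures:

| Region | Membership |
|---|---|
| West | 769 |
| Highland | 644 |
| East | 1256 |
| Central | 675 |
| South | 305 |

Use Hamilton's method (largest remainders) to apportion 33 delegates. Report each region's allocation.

The standard divisor is 3649/33 ≈ 110.576.
Standard quotas: West 6.955, Highland 5.824, East 11.359, Central 6.104, South 2.758.
Lower quotas: West 6, Highland 5, East 11, Central 6, South 2 (sum 30, leaving 3 seats).
Remainders in descending order: West 0.955, Highland 0.824, South 0.758, East 0.359, Central 0.104.
Largest remainders: West, Highland, South receive the extra seats.

West 7; Highland 6; East 11; Central 6; South 3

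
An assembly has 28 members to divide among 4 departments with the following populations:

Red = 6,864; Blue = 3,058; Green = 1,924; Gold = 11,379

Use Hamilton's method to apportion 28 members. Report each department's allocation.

Total 23225; standard divisor 23225/28 ≈ 829.464.
Standard quotas: Red 8.2752, Blue 3.6867, Green 2.3196, Gold 13.7185.
Lower quotas: Red 8, Blue 3, Green 2, Gold 13 (sum 26, leaving 2 seats).
Remainders in descending order: Gold 0.7185, Blue 0.6867, Green 0.3196, Red 0.2752.
Largest remainders: Gold, Blue receive the extra seats.

Red 8; Blue 4; Green 2; Gold 14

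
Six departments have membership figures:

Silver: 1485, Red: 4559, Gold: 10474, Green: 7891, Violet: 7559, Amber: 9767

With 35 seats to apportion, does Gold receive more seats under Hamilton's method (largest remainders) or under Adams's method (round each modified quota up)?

Hamilton: Silver 1, Red 4, Gold 9, Green 7, Violet 6, Amber 8.
Adams: Silver 2, Red 4, Gold 8, Green 7, Violet 6, Amber 8.
Gold gets 9 under Hamilton and 8 under Adams.

Hamilton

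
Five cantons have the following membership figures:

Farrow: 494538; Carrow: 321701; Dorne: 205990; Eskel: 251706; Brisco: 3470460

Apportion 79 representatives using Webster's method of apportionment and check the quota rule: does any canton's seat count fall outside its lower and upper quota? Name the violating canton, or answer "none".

Brisco

Standard quotas: Farrow 8.235, Carrow 5.357, Dorne 3.430, Eskel 4.191, Brisco 57.787.
Webster allocation: Farrow 8, Carrow 5, Dorne 3, Eskel 4, Brisco 59.
Brisco has quota 57.787 (lower 57, upper 58) but receives 59 — outside the quota interval.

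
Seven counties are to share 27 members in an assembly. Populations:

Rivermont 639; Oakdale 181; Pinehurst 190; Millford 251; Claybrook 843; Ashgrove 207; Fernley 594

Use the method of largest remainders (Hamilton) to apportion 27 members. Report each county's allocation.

Rivermont 6, Oakdale 2, Pinehurst 2, Millford 2, Claybrook 8, Ashgrove 2, Fernley 5

Standard divisor: 2905 ÷ 27 ≈ 107.593.
Standard quotas: Rivermont 5.939, Oakdale 1.682, Pinehurst 1.766, Millford 2.333, Claybrook 7.835, Ashgrove 1.924, Fernley 5.521.
Lower quotas: Rivermont 5, Oakdale 1, Pinehurst 1, Millford 2, Claybrook 7, Ashgrove 1, Fernley 5 (sum 22, leaving 5 seats).
Remainders in descending order: Rivermont 0.939, Ashgrove 0.924, Claybrook 0.835, Pinehurst 0.766, Oakdale 0.682, Fernley 0.521, Millford 0.333.
The surplus seats go to Rivermont, Ashgrove, Claybrook, Pinehurst, Oakdale.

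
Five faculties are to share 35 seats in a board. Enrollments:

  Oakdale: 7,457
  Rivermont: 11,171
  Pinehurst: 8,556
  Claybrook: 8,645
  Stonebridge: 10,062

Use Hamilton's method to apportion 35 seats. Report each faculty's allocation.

Oakdale 6; Rivermont 8; Pinehurst 6; Claybrook 7; Stonebridge 8

Standard divisor: 45891 ÷ 35 ≈ 1311.171.
Standard quotas: Oakdale 5.6873, Rivermont 8.5199, Pinehurst 6.5255, Claybrook 6.5933, Stonebridge 7.6741.
Lower quotas: Oakdale 5, Rivermont 8, Pinehurst 6, Claybrook 6, Stonebridge 7 (sum 32, leaving 3 seats).
Remainders in descending order: Oakdale 0.6873, Stonebridge 0.6741, Claybrook 0.5933, Pinehurst 0.5255, Rivermont 0.5199.
Largest remainders: Oakdale, Stonebridge, Claybrook receive the extra seats.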